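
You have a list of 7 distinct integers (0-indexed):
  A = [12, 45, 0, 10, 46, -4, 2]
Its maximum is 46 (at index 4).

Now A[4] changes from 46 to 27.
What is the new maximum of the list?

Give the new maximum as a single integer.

Answer: 45

Derivation:
Old max = 46 (at index 4)
Change: A[4] 46 -> 27
Changed element WAS the max -> may need rescan.
  Max of remaining elements: 45
  New max = max(27, 45) = 45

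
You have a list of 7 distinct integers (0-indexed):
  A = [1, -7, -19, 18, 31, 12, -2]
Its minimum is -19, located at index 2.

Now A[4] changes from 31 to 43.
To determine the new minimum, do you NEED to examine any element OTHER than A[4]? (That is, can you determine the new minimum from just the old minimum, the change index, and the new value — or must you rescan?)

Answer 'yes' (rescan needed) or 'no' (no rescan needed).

Answer: no

Derivation:
Old min = -19 at index 2
Change at index 4: 31 -> 43
Index 4 was NOT the min. New min = min(-19, 43). No rescan of other elements needed.
Needs rescan: no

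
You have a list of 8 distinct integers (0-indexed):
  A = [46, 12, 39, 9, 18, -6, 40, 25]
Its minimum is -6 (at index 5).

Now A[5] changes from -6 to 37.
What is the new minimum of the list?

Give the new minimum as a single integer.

Old min = -6 (at index 5)
Change: A[5] -6 -> 37
Changed element WAS the min. Need to check: is 37 still <= all others?
  Min of remaining elements: 9
  New min = min(37, 9) = 9

Answer: 9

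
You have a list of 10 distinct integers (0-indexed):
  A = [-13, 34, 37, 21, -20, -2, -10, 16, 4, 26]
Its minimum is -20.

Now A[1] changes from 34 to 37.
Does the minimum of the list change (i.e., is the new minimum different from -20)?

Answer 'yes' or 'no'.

Old min = -20
Change: A[1] 34 -> 37
Changed element was NOT the min; min changes only if 37 < -20.
New min = -20; changed? no

Answer: no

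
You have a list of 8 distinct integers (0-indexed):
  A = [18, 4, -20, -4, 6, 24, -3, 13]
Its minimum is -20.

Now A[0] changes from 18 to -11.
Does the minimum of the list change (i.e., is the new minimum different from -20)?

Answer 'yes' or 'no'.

Answer: no

Derivation:
Old min = -20
Change: A[0] 18 -> -11
Changed element was NOT the min; min changes only if -11 < -20.
New min = -20; changed? no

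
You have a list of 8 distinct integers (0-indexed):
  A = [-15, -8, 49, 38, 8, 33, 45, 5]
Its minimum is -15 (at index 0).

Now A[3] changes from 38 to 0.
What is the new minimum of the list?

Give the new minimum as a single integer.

Old min = -15 (at index 0)
Change: A[3] 38 -> 0
Changed element was NOT the old min.
  New min = min(old_min, new_val) = min(-15, 0) = -15

Answer: -15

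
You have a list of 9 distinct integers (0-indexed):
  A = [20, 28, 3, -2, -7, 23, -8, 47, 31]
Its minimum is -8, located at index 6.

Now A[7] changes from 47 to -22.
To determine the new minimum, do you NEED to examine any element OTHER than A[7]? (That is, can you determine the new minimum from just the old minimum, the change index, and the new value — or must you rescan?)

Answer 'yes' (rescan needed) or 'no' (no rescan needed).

Answer: no

Derivation:
Old min = -8 at index 6
Change at index 7: 47 -> -22
Index 7 was NOT the min. New min = min(-8, -22). No rescan of other elements needed.
Needs rescan: no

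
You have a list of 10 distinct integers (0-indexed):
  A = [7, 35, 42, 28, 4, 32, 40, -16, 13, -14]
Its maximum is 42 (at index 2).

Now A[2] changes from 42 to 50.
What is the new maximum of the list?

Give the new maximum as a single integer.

Old max = 42 (at index 2)
Change: A[2] 42 -> 50
Changed element WAS the max -> may need rescan.
  Max of remaining elements: 40
  New max = max(50, 40) = 50

Answer: 50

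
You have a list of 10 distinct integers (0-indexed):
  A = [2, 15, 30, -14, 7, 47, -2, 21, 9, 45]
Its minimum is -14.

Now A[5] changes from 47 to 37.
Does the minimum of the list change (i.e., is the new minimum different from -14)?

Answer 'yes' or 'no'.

Old min = -14
Change: A[5] 47 -> 37
Changed element was NOT the min; min changes only if 37 < -14.
New min = -14; changed? no

Answer: no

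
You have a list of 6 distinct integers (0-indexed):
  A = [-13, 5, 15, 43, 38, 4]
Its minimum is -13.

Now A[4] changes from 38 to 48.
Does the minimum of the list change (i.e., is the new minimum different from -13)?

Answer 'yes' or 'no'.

Answer: no

Derivation:
Old min = -13
Change: A[4] 38 -> 48
Changed element was NOT the min; min changes only if 48 < -13.
New min = -13; changed? no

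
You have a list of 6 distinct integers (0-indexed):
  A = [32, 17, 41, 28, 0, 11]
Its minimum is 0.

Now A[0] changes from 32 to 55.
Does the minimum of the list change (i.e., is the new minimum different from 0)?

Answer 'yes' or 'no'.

Old min = 0
Change: A[0] 32 -> 55
Changed element was NOT the min; min changes only if 55 < 0.
New min = 0; changed? no

Answer: no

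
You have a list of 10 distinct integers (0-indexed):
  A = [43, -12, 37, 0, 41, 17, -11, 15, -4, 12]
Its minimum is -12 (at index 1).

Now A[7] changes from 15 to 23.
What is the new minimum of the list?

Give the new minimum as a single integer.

Old min = -12 (at index 1)
Change: A[7] 15 -> 23
Changed element was NOT the old min.
  New min = min(old_min, new_val) = min(-12, 23) = -12

Answer: -12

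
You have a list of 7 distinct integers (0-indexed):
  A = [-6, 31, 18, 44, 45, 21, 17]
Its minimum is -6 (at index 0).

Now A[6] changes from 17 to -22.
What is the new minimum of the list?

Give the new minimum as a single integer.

Answer: -22

Derivation:
Old min = -6 (at index 0)
Change: A[6] 17 -> -22
Changed element was NOT the old min.
  New min = min(old_min, new_val) = min(-6, -22) = -22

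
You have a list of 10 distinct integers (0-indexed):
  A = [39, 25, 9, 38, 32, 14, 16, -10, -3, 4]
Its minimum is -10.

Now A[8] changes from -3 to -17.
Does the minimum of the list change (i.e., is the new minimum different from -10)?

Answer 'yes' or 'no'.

Old min = -10
Change: A[8] -3 -> -17
Changed element was NOT the min; min changes only if -17 < -10.
New min = -17; changed? yes

Answer: yes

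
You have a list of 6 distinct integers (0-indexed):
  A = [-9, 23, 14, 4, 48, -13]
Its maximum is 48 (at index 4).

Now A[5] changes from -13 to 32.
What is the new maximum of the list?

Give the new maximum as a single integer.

Old max = 48 (at index 4)
Change: A[5] -13 -> 32
Changed element was NOT the old max.
  New max = max(old_max, new_val) = max(48, 32) = 48

Answer: 48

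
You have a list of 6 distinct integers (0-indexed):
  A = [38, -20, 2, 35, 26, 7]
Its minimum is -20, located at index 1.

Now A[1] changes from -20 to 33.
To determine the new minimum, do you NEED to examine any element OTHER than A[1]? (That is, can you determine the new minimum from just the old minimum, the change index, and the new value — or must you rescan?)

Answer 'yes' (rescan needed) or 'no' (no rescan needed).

Answer: yes

Derivation:
Old min = -20 at index 1
Change at index 1: -20 -> 33
Index 1 WAS the min and new value 33 > old min -20. Must rescan other elements to find the new min.
Needs rescan: yes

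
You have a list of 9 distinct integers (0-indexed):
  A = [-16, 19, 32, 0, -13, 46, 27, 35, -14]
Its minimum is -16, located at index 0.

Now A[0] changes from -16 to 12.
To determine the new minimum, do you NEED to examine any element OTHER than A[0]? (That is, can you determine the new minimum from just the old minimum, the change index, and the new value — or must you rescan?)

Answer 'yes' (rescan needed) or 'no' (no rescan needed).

Old min = -16 at index 0
Change at index 0: -16 -> 12
Index 0 WAS the min and new value 12 > old min -16. Must rescan other elements to find the new min.
Needs rescan: yes

Answer: yes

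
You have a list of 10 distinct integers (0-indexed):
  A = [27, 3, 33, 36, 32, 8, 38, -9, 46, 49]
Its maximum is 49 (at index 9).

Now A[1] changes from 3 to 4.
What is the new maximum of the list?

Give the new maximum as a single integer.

Answer: 49

Derivation:
Old max = 49 (at index 9)
Change: A[1] 3 -> 4
Changed element was NOT the old max.
  New max = max(old_max, new_val) = max(49, 4) = 49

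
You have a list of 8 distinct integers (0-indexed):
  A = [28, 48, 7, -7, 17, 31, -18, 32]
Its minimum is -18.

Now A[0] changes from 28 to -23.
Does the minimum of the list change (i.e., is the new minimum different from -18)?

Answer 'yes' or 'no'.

Answer: yes

Derivation:
Old min = -18
Change: A[0] 28 -> -23
Changed element was NOT the min; min changes only if -23 < -18.
New min = -23; changed? yes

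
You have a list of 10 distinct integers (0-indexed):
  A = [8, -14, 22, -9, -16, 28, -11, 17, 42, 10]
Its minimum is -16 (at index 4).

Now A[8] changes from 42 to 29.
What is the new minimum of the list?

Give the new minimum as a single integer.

Answer: -16

Derivation:
Old min = -16 (at index 4)
Change: A[8] 42 -> 29
Changed element was NOT the old min.
  New min = min(old_min, new_val) = min(-16, 29) = -16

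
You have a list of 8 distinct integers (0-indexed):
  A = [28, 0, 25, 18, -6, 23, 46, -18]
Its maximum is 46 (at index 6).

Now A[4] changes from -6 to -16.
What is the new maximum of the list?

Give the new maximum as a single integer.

Answer: 46

Derivation:
Old max = 46 (at index 6)
Change: A[4] -6 -> -16
Changed element was NOT the old max.
  New max = max(old_max, new_val) = max(46, -16) = 46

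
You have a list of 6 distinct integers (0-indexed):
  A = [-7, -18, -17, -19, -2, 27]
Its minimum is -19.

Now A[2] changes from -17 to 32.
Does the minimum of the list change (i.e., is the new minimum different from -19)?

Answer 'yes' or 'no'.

Answer: no

Derivation:
Old min = -19
Change: A[2] -17 -> 32
Changed element was NOT the min; min changes only if 32 < -19.
New min = -19; changed? no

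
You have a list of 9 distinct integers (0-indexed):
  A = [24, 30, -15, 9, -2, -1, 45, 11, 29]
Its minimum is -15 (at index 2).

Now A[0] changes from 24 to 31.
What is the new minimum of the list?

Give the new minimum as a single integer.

Old min = -15 (at index 2)
Change: A[0] 24 -> 31
Changed element was NOT the old min.
  New min = min(old_min, new_val) = min(-15, 31) = -15

Answer: -15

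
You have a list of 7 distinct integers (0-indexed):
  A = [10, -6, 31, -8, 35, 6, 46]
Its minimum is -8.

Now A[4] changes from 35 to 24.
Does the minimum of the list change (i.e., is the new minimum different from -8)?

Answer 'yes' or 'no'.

Old min = -8
Change: A[4] 35 -> 24
Changed element was NOT the min; min changes only if 24 < -8.
New min = -8; changed? no

Answer: no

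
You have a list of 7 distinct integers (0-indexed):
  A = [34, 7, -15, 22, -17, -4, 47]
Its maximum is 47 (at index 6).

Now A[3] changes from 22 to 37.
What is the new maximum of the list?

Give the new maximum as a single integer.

Old max = 47 (at index 6)
Change: A[3] 22 -> 37
Changed element was NOT the old max.
  New max = max(old_max, new_val) = max(47, 37) = 47

Answer: 47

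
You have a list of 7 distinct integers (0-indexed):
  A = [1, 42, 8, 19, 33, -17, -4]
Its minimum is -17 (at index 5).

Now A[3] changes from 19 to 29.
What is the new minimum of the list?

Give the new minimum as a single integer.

Answer: -17

Derivation:
Old min = -17 (at index 5)
Change: A[3] 19 -> 29
Changed element was NOT the old min.
  New min = min(old_min, new_val) = min(-17, 29) = -17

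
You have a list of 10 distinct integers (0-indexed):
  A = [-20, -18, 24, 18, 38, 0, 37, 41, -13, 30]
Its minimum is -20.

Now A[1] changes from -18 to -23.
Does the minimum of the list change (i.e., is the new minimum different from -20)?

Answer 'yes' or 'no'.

Answer: yes

Derivation:
Old min = -20
Change: A[1] -18 -> -23
Changed element was NOT the min; min changes only if -23 < -20.
New min = -23; changed? yes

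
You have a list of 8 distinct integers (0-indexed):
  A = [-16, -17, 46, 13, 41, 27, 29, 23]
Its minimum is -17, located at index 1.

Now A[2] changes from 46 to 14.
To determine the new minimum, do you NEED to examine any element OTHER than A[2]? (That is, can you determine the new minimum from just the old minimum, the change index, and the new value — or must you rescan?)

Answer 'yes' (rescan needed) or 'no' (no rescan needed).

Answer: no

Derivation:
Old min = -17 at index 1
Change at index 2: 46 -> 14
Index 2 was NOT the min. New min = min(-17, 14). No rescan of other elements needed.
Needs rescan: no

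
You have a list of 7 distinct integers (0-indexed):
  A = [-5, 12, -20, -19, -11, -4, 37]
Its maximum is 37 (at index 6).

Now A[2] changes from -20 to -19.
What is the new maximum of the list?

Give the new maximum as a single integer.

Answer: 37

Derivation:
Old max = 37 (at index 6)
Change: A[2] -20 -> -19
Changed element was NOT the old max.
  New max = max(old_max, new_val) = max(37, -19) = 37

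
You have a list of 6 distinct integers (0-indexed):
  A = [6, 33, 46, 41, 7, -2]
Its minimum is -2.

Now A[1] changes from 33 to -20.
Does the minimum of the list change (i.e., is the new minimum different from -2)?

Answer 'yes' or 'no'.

Answer: yes

Derivation:
Old min = -2
Change: A[1] 33 -> -20
Changed element was NOT the min; min changes only if -20 < -2.
New min = -20; changed? yes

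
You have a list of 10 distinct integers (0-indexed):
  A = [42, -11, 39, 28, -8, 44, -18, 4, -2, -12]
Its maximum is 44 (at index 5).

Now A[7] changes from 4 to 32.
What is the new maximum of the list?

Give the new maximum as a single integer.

Answer: 44

Derivation:
Old max = 44 (at index 5)
Change: A[7] 4 -> 32
Changed element was NOT the old max.
  New max = max(old_max, new_val) = max(44, 32) = 44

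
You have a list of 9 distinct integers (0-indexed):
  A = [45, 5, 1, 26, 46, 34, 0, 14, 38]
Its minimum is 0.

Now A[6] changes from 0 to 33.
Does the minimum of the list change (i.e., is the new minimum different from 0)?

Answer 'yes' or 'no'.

Answer: yes

Derivation:
Old min = 0
Change: A[6] 0 -> 33
Changed element was the min; new min must be rechecked.
New min = 1; changed? yes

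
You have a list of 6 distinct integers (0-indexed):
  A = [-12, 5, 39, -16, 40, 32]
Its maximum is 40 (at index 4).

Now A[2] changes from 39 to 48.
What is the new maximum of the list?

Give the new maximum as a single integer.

Old max = 40 (at index 4)
Change: A[2] 39 -> 48
Changed element was NOT the old max.
  New max = max(old_max, new_val) = max(40, 48) = 48

Answer: 48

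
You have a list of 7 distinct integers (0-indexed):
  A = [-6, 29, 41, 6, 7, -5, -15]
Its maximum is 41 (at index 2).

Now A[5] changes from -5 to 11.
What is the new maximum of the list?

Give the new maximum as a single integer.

Old max = 41 (at index 2)
Change: A[5] -5 -> 11
Changed element was NOT the old max.
  New max = max(old_max, new_val) = max(41, 11) = 41

Answer: 41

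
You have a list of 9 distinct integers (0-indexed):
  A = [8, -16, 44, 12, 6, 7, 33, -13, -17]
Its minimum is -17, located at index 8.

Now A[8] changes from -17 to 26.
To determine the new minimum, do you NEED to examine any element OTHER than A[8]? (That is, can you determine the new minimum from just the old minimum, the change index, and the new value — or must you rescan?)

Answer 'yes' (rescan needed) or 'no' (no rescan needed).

Old min = -17 at index 8
Change at index 8: -17 -> 26
Index 8 WAS the min and new value 26 > old min -17. Must rescan other elements to find the new min.
Needs rescan: yes

Answer: yes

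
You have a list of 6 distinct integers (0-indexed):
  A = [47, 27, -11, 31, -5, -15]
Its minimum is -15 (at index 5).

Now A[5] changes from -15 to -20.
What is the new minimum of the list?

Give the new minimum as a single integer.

Answer: -20

Derivation:
Old min = -15 (at index 5)
Change: A[5] -15 -> -20
Changed element WAS the min. Need to check: is -20 still <= all others?
  Min of remaining elements: -11
  New min = min(-20, -11) = -20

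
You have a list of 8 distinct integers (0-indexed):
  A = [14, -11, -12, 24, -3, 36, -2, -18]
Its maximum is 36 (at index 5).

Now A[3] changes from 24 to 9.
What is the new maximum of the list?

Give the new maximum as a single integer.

Answer: 36

Derivation:
Old max = 36 (at index 5)
Change: A[3] 24 -> 9
Changed element was NOT the old max.
  New max = max(old_max, new_val) = max(36, 9) = 36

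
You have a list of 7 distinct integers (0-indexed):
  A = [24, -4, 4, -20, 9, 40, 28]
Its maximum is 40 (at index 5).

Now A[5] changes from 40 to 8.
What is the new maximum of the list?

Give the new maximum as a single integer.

Answer: 28

Derivation:
Old max = 40 (at index 5)
Change: A[5] 40 -> 8
Changed element WAS the max -> may need rescan.
  Max of remaining elements: 28
  New max = max(8, 28) = 28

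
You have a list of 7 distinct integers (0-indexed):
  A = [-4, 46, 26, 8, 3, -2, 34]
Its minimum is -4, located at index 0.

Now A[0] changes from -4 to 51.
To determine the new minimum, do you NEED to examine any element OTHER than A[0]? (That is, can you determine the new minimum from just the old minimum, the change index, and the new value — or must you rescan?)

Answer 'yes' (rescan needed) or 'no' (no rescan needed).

Old min = -4 at index 0
Change at index 0: -4 -> 51
Index 0 WAS the min and new value 51 > old min -4. Must rescan other elements to find the new min.
Needs rescan: yes

Answer: yes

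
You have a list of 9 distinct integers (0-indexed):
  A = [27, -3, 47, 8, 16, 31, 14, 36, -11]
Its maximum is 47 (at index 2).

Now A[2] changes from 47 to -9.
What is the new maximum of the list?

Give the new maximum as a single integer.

Answer: 36

Derivation:
Old max = 47 (at index 2)
Change: A[2] 47 -> -9
Changed element WAS the max -> may need rescan.
  Max of remaining elements: 36
  New max = max(-9, 36) = 36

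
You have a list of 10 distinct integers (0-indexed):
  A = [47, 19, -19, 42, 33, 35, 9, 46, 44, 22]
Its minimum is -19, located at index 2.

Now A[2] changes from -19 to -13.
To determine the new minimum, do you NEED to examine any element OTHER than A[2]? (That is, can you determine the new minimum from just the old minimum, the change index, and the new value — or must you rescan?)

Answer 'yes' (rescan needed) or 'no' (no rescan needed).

Old min = -19 at index 2
Change at index 2: -19 -> -13
Index 2 WAS the min and new value -13 > old min -19. Must rescan other elements to find the new min.
Needs rescan: yes

Answer: yes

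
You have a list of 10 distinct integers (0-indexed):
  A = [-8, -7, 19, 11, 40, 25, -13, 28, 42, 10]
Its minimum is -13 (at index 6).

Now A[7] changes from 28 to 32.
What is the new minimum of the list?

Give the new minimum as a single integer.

Answer: -13

Derivation:
Old min = -13 (at index 6)
Change: A[7] 28 -> 32
Changed element was NOT the old min.
  New min = min(old_min, new_val) = min(-13, 32) = -13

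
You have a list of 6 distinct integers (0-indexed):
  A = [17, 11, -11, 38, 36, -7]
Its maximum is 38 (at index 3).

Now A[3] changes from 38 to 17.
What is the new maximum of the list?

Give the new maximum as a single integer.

Answer: 36

Derivation:
Old max = 38 (at index 3)
Change: A[3] 38 -> 17
Changed element WAS the max -> may need rescan.
  Max of remaining elements: 36
  New max = max(17, 36) = 36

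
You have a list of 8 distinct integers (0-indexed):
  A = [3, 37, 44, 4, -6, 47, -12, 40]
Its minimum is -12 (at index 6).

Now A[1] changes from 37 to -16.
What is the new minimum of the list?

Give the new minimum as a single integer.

Old min = -12 (at index 6)
Change: A[1] 37 -> -16
Changed element was NOT the old min.
  New min = min(old_min, new_val) = min(-12, -16) = -16

Answer: -16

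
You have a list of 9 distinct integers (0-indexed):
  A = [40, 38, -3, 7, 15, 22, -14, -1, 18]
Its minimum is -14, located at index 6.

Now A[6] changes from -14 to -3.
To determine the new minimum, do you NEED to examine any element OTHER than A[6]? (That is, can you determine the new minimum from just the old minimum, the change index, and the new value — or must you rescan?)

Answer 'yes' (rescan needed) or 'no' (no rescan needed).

Answer: yes

Derivation:
Old min = -14 at index 6
Change at index 6: -14 -> -3
Index 6 WAS the min and new value -3 > old min -14. Must rescan other elements to find the new min.
Needs rescan: yes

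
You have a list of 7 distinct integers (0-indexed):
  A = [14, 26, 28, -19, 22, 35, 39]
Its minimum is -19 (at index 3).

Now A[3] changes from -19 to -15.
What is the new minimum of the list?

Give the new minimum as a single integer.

Answer: -15

Derivation:
Old min = -19 (at index 3)
Change: A[3] -19 -> -15
Changed element WAS the min. Need to check: is -15 still <= all others?
  Min of remaining elements: 14
  New min = min(-15, 14) = -15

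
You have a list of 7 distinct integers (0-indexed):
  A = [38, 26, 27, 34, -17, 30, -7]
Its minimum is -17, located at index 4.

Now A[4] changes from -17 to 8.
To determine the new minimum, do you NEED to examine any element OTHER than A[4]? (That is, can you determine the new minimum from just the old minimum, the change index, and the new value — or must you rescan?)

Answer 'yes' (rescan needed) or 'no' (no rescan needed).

Answer: yes

Derivation:
Old min = -17 at index 4
Change at index 4: -17 -> 8
Index 4 WAS the min and new value 8 > old min -17. Must rescan other elements to find the new min.
Needs rescan: yes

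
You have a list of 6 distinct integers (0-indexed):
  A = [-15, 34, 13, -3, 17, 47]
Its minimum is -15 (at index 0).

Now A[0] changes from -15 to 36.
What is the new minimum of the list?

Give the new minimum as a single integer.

Old min = -15 (at index 0)
Change: A[0] -15 -> 36
Changed element WAS the min. Need to check: is 36 still <= all others?
  Min of remaining elements: -3
  New min = min(36, -3) = -3

Answer: -3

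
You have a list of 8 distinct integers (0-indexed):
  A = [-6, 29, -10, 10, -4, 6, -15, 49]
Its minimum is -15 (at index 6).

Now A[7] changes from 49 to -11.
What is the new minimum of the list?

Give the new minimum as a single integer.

Answer: -15

Derivation:
Old min = -15 (at index 6)
Change: A[7] 49 -> -11
Changed element was NOT the old min.
  New min = min(old_min, new_val) = min(-15, -11) = -15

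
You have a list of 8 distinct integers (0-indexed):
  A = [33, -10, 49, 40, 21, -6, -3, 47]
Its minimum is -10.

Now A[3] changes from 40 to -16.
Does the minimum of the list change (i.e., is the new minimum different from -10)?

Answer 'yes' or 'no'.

Old min = -10
Change: A[3] 40 -> -16
Changed element was NOT the min; min changes only if -16 < -10.
New min = -16; changed? yes

Answer: yes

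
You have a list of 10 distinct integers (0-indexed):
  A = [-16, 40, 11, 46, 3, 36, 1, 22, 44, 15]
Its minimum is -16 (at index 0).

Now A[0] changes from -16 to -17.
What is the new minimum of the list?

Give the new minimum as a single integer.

Old min = -16 (at index 0)
Change: A[0] -16 -> -17
Changed element WAS the min. Need to check: is -17 still <= all others?
  Min of remaining elements: 1
  New min = min(-17, 1) = -17

Answer: -17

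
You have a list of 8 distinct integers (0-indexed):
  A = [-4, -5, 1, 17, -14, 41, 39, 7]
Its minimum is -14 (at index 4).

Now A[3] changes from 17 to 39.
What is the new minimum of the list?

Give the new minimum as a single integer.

Old min = -14 (at index 4)
Change: A[3] 17 -> 39
Changed element was NOT the old min.
  New min = min(old_min, new_val) = min(-14, 39) = -14

Answer: -14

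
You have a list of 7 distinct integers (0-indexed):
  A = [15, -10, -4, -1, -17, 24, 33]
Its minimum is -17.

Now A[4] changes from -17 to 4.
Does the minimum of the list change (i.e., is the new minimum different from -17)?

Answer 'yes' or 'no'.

Answer: yes

Derivation:
Old min = -17
Change: A[4] -17 -> 4
Changed element was the min; new min must be rechecked.
New min = -10; changed? yes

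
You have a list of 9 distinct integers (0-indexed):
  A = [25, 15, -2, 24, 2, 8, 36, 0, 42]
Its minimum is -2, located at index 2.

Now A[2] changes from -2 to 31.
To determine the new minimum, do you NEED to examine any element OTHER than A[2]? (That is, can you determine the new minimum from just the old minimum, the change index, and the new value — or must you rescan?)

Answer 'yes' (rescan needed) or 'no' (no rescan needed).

Answer: yes

Derivation:
Old min = -2 at index 2
Change at index 2: -2 -> 31
Index 2 WAS the min and new value 31 > old min -2. Must rescan other elements to find the new min.
Needs rescan: yes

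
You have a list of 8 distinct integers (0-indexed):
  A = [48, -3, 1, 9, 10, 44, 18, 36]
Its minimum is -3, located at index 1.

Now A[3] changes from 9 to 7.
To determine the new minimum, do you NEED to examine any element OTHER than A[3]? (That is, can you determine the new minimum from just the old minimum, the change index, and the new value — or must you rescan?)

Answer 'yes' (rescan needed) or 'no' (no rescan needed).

Answer: no

Derivation:
Old min = -3 at index 1
Change at index 3: 9 -> 7
Index 3 was NOT the min. New min = min(-3, 7). No rescan of other elements needed.
Needs rescan: no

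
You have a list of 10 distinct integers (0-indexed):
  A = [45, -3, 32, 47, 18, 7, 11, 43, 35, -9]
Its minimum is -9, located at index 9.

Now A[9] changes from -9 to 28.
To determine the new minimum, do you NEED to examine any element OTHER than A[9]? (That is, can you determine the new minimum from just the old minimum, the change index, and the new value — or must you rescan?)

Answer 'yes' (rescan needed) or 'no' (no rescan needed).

Answer: yes

Derivation:
Old min = -9 at index 9
Change at index 9: -9 -> 28
Index 9 WAS the min and new value 28 > old min -9. Must rescan other elements to find the new min.
Needs rescan: yes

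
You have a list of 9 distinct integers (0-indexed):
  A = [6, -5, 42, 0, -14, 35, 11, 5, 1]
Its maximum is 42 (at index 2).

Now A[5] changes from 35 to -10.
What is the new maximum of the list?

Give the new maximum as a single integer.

Answer: 42

Derivation:
Old max = 42 (at index 2)
Change: A[5] 35 -> -10
Changed element was NOT the old max.
  New max = max(old_max, new_val) = max(42, -10) = 42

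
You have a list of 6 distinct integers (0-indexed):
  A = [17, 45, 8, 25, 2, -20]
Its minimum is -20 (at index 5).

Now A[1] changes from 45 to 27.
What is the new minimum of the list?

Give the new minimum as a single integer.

Old min = -20 (at index 5)
Change: A[1] 45 -> 27
Changed element was NOT the old min.
  New min = min(old_min, new_val) = min(-20, 27) = -20

Answer: -20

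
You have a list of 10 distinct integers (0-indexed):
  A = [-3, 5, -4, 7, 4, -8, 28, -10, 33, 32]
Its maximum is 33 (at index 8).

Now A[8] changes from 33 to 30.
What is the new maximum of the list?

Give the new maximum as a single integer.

Old max = 33 (at index 8)
Change: A[8] 33 -> 30
Changed element WAS the max -> may need rescan.
  Max of remaining elements: 32
  New max = max(30, 32) = 32

Answer: 32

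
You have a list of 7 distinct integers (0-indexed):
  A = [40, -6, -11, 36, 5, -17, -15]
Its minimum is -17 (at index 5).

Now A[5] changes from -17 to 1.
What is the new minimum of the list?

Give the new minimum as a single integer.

Answer: -15

Derivation:
Old min = -17 (at index 5)
Change: A[5] -17 -> 1
Changed element WAS the min. Need to check: is 1 still <= all others?
  Min of remaining elements: -15
  New min = min(1, -15) = -15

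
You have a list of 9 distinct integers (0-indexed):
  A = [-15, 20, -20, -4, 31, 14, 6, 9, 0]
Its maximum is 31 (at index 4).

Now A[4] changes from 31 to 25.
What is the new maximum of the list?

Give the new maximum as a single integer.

Old max = 31 (at index 4)
Change: A[4] 31 -> 25
Changed element WAS the max -> may need rescan.
  Max of remaining elements: 20
  New max = max(25, 20) = 25

Answer: 25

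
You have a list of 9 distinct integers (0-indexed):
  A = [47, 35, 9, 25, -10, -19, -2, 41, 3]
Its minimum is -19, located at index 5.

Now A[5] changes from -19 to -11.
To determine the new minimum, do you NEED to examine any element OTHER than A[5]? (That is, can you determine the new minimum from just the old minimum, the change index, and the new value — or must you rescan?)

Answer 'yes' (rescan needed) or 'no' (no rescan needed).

Old min = -19 at index 5
Change at index 5: -19 -> -11
Index 5 WAS the min and new value -11 > old min -19. Must rescan other elements to find the new min.
Needs rescan: yes

Answer: yes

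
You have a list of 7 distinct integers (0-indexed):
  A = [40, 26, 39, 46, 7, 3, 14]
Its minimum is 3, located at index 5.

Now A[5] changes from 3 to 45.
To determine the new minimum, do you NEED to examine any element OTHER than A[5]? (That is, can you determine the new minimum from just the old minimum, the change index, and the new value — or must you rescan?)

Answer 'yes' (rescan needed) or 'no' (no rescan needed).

Answer: yes

Derivation:
Old min = 3 at index 5
Change at index 5: 3 -> 45
Index 5 WAS the min and new value 45 > old min 3. Must rescan other elements to find the new min.
Needs rescan: yes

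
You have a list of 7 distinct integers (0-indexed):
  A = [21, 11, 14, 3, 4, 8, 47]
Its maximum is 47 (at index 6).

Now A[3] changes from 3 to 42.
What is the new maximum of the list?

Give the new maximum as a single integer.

Old max = 47 (at index 6)
Change: A[3] 3 -> 42
Changed element was NOT the old max.
  New max = max(old_max, new_val) = max(47, 42) = 47

Answer: 47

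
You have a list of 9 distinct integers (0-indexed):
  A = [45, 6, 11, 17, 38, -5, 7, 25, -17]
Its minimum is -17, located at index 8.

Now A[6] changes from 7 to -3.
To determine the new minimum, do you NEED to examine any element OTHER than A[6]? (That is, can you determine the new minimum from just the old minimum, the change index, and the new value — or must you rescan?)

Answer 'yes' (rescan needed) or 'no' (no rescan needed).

Answer: no

Derivation:
Old min = -17 at index 8
Change at index 6: 7 -> -3
Index 6 was NOT the min. New min = min(-17, -3). No rescan of other elements needed.
Needs rescan: no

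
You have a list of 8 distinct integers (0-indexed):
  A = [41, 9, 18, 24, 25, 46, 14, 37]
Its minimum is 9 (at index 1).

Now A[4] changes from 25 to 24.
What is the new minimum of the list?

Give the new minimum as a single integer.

Old min = 9 (at index 1)
Change: A[4] 25 -> 24
Changed element was NOT the old min.
  New min = min(old_min, new_val) = min(9, 24) = 9

Answer: 9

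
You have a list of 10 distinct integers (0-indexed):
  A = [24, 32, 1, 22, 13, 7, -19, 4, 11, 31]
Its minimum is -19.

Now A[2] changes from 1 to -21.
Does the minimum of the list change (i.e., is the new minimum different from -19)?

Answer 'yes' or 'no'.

Old min = -19
Change: A[2] 1 -> -21
Changed element was NOT the min; min changes only if -21 < -19.
New min = -21; changed? yes

Answer: yes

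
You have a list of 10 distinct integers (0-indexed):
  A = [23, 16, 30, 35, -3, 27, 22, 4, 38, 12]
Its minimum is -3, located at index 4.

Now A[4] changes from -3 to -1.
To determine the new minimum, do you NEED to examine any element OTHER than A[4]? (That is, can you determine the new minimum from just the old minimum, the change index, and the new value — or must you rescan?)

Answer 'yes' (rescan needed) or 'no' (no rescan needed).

Old min = -3 at index 4
Change at index 4: -3 -> -1
Index 4 WAS the min and new value -1 > old min -3. Must rescan other elements to find the new min.
Needs rescan: yes

Answer: yes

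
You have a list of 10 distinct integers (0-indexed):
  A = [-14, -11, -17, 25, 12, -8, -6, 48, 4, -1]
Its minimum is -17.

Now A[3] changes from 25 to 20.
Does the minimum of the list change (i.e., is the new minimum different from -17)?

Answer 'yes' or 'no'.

Old min = -17
Change: A[3] 25 -> 20
Changed element was NOT the min; min changes only if 20 < -17.
New min = -17; changed? no

Answer: no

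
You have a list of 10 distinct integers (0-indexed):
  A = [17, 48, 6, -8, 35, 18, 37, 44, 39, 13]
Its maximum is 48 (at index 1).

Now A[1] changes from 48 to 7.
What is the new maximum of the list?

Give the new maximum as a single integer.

Answer: 44

Derivation:
Old max = 48 (at index 1)
Change: A[1] 48 -> 7
Changed element WAS the max -> may need rescan.
  Max of remaining elements: 44
  New max = max(7, 44) = 44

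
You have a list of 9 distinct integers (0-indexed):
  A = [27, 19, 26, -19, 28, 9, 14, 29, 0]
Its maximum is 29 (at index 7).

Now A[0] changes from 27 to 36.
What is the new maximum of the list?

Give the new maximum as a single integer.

Old max = 29 (at index 7)
Change: A[0] 27 -> 36
Changed element was NOT the old max.
  New max = max(old_max, new_val) = max(29, 36) = 36

Answer: 36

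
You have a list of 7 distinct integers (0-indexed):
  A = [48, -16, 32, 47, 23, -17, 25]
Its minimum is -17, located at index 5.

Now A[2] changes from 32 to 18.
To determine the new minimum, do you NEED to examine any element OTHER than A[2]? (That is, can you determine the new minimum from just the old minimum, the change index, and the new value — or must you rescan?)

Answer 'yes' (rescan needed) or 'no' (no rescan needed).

Answer: no

Derivation:
Old min = -17 at index 5
Change at index 2: 32 -> 18
Index 2 was NOT the min. New min = min(-17, 18). No rescan of other elements needed.
Needs rescan: no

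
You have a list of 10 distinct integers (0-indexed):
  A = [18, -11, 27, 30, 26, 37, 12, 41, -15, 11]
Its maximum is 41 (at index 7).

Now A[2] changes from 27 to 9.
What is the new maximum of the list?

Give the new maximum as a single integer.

Old max = 41 (at index 7)
Change: A[2] 27 -> 9
Changed element was NOT the old max.
  New max = max(old_max, new_val) = max(41, 9) = 41

Answer: 41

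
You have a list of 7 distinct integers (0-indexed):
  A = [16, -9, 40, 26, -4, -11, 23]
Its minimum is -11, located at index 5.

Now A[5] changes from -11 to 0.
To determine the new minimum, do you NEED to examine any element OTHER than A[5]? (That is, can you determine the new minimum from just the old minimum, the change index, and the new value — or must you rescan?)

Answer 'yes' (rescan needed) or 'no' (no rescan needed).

Answer: yes

Derivation:
Old min = -11 at index 5
Change at index 5: -11 -> 0
Index 5 WAS the min and new value 0 > old min -11. Must rescan other elements to find the new min.
Needs rescan: yes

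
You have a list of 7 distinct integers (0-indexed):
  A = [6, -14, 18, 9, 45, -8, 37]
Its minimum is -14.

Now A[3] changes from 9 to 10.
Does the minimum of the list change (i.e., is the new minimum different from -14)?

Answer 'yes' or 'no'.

Answer: no

Derivation:
Old min = -14
Change: A[3] 9 -> 10
Changed element was NOT the min; min changes only if 10 < -14.
New min = -14; changed? no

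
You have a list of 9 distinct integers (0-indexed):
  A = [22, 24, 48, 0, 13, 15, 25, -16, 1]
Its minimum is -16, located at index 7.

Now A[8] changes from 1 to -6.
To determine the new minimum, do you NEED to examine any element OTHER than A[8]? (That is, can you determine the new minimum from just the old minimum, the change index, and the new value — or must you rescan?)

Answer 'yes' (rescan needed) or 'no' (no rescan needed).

Old min = -16 at index 7
Change at index 8: 1 -> -6
Index 8 was NOT the min. New min = min(-16, -6). No rescan of other elements needed.
Needs rescan: no

Answer: no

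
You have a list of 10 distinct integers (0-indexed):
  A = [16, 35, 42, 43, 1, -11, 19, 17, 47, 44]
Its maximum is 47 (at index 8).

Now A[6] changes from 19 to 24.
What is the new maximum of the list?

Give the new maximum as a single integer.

Old max = 47 (at index 8)
Change: A[6] 19 -> 24
Changed element was NOT the old max.
  New max = max(old_max, new_val) = max(47, 24) = 47

Answer: 47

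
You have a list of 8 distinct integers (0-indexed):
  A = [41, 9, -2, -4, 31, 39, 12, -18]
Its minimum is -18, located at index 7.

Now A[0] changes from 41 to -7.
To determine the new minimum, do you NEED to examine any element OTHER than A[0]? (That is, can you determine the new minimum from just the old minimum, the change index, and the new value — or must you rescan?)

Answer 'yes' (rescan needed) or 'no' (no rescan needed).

Old min = -18 at index 7
Change at index 0: 41 -> -7
Index 0 was NOT the min. New min = min(-18, -7). No rescan of other elements needed.
Needs rescan: no

Answer: no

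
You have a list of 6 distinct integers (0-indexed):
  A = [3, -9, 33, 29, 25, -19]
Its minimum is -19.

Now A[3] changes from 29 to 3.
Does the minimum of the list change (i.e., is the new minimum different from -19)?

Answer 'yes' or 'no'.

Old min = -19
Change: A[3] 29 -> 3
Changed element was NOT the min; min changes only if 3 < -19.
New min = -19; changed? no

Answer: no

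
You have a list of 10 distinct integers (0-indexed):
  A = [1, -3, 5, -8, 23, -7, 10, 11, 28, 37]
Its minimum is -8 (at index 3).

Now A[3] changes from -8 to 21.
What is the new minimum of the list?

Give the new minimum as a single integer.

Answer: -7

Derivation:
Old min = -8 (at index 3)
Change: A[3] -8 -> 21
Changed element WAS the min. Need to check: is 21 still <= all others?
  Min of remaining elements: -7
  New min = min(21, -7) = -7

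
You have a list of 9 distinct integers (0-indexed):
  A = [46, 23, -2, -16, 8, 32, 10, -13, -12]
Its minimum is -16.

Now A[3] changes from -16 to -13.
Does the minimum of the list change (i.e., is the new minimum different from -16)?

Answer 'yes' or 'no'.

Answer: yes

Derivation:
Old min = -16
Change: A[3] -16 -> -13
Changed element was the min; new min must be rechecked.
New min = -13; changed? yes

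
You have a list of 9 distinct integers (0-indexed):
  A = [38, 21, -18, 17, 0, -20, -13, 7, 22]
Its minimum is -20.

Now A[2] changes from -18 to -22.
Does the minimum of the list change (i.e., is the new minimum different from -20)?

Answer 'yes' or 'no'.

Answer: yes

Derivation:
Old min = -20
Change: A[2] -18 -> -22
Changed element was NOT the min; min changes only if -22 < -20.
New min = -22; changed? yes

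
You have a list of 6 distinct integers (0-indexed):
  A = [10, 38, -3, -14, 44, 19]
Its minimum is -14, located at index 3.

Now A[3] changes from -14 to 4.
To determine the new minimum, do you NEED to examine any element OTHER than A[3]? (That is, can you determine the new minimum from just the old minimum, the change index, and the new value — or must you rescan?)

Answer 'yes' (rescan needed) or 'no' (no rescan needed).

Answer: yes

Derivation:
Old min = -14 at index 3
Change at index 3: -14 -> 4
Index 3 WAS the min and new value 4 > old min -14. Must rescan other elements to find the new min.
Needs rescan: yes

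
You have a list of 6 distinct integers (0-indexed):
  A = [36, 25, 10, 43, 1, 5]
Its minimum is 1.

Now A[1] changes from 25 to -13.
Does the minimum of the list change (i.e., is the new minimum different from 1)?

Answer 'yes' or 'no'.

Answer: yes

Derivation:
Old min = 1
Change: A[1] 25 -> -13
Changed element was NOT the min; min changes only if -13 < 1.
New min = -13; changed? yes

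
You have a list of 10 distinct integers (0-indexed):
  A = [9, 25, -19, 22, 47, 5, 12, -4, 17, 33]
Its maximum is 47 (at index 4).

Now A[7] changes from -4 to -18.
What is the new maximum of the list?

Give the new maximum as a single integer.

Old max = 47 (at index 4)
Change: A[7] -4 -> -18
Changed element was NOT the old max.
  New max = max(old_max, new_val) = max(47, -18) = 47

Answer: 47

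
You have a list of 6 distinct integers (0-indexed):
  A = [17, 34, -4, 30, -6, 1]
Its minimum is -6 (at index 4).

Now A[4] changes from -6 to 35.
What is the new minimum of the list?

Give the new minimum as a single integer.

Answer: -4

Derivation:
Old min = -6 (at index 4)
Change: A[4] -6 -> 35
Changed element WAS the min. Need to check: is 35 still <= all others?
  Min of remaining elements: -4
  New min = min(35, -4) = -4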